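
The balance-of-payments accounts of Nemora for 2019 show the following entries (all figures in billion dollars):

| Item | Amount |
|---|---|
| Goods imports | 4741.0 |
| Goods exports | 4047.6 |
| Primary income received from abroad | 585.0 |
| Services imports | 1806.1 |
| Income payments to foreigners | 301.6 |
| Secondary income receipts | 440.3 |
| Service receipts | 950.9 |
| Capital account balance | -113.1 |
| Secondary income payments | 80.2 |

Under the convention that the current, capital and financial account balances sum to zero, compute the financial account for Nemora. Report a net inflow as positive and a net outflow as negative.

1018.2

Goods balance = 4047.6 - 4741.0 = -693.4
Services balance = 950.9 - 1806.1 = -855.2
Trade balance (goods + services) = -693.4 + (-855.2) = -1548.6
Net primary income = 585.0 - 301.6 = 283.4
Net secondary income = 440.3 - 80.2 = 360.1
Current account = -1548.6 + 283.4 + 360.1 = -905.1
Financial account = -(-905.1 + (-113.1)) = 1018.2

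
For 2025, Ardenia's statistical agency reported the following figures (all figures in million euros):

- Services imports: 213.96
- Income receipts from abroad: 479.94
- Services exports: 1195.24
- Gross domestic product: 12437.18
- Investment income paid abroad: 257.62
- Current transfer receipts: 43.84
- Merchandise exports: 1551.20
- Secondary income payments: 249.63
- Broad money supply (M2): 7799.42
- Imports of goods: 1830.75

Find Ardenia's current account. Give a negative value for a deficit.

Goods balance = 1551.20 - 1830.75 = -279.55
Services balance = 1195.24 - 213.96 = 981.28
Trade balance (goods + services) = -279.55 + 981.28 = 701.73
Net primary income = 479.94 - 257.62 = 222.32
Net secondary income = 43.84 - 249.63 = -205.79
Current account = 701.73 + 222.32 + (-205.79) = 718.26

718.26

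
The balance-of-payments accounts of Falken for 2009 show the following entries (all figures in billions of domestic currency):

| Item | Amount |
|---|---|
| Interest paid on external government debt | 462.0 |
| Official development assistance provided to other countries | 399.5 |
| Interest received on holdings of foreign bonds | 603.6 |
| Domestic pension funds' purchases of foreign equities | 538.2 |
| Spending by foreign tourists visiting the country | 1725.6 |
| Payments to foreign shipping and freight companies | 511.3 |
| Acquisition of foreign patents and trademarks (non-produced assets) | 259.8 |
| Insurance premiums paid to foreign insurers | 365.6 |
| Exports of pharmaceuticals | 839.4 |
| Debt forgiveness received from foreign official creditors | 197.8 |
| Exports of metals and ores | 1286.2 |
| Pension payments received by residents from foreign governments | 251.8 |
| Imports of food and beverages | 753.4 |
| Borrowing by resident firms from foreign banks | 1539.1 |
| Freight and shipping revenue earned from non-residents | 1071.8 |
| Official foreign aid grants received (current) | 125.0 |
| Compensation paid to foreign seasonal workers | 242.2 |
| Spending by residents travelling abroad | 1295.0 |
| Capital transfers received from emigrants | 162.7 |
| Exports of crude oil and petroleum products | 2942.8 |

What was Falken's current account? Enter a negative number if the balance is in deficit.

4817.2

Goods: -753.4 + 839.4 + 1286.2 + 2942.8 = 4315.0
Services: 1725.6 - 1295.0 + 1071.8 - 365.6 - 511.3 = 625.5
Primary income: -242.2 - 462.0 + 603.6 = -100.6
Secondary income: -399.5 + 251.8 + 125.0 = -22.7
Current account = 4315.0 + 625.5 + (-100.6) + (-22.7) = 4817.2
(Excluded from the current account — financial account: domestic pension funds' purchases of foreign equities 538.2, borrowing by resident firms from foreign banks 1539.1; capital account: acquisition of foreign patents and trademarks (non-produced assets) 259.8, debt forgiveness received from foreign official creditors 197.8, capital transfers received from emigrants 162.7.)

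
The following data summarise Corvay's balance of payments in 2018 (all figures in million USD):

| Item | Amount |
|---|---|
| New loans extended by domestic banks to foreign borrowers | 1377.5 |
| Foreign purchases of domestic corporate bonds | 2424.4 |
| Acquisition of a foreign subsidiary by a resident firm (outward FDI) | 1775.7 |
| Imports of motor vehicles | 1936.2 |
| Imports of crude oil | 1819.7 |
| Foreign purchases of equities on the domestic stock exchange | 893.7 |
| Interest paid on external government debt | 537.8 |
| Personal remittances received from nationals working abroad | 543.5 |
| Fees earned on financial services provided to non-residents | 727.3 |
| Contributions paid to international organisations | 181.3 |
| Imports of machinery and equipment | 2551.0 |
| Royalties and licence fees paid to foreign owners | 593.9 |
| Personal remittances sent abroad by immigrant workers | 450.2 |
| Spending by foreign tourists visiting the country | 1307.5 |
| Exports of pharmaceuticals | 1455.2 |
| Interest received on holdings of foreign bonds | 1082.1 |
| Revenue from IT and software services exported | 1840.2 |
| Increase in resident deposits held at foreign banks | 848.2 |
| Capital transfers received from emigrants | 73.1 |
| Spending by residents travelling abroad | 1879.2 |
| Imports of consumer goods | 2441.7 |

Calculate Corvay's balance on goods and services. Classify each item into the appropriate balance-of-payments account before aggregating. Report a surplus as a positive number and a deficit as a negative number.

-5891.5

Goods: -1936.2 - 1819.7 - 2551.0 - 2441.7 + 1455.2 = -7293.4
Services: -593.9 + 1840.2 + 1307.5 - 1879.2 + 727.3 = 1401.9
Trade balance = -7293.4 + 1401.9 = -5891.5
(Excluded from the trade balance — financial account: new loans extended by domestic banks to foreign borrowers 1377.5, foreign purchases of domestic corporate bonds 2424.4, acquisition of a foreign subsidiary by a resident firm (outward FDI) 1775.7, foreign purchases of equities on the domestic stock exchange 893.7, increase in resident deposits held at foreign banks 848.2; primary income: interest paid on external government debt 537.8, interest received on holdings of foreign bonds 1082.1; secondary income: personal remittances received from nationals working abroad 543.5, contributions paid to international organisations 181.3, personal remittances sent abroad by immigrant workers 450.2; capital account: capital transfers received from emigrants 73.1.)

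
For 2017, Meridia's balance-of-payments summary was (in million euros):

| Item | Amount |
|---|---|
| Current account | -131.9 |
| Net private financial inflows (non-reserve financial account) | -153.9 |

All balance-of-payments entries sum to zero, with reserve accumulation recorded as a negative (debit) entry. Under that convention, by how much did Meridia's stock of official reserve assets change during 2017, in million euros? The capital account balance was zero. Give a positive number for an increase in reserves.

-285.8

Official reserve transactions balance = -((-131.9) + (-153.9)) = 285.8
An accumulation of reserves is recorded as a debit (negative entry), so the change in the stock of reserves is the negative of that balance.
Change in official reserves = -(285.8) = -285.8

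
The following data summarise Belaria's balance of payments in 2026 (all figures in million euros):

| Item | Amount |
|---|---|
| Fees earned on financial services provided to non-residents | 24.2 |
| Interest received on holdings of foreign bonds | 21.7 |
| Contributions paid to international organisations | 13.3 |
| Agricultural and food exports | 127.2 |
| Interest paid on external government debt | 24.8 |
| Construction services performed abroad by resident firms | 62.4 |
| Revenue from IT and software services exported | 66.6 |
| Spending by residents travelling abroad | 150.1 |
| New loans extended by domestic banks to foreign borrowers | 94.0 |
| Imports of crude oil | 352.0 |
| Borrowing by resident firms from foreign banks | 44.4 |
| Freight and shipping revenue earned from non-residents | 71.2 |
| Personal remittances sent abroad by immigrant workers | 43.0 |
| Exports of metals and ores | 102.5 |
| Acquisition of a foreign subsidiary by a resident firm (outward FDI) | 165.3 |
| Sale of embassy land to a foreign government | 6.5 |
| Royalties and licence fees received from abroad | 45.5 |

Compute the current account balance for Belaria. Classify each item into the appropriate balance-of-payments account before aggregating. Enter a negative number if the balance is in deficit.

-61.9

Goods: 127.2 + 102.5 - 352.0 = -122.3
Services: -150.1 + 45.5 + 66.6 + 24.2 + 71.2 + 62.4 = 119.8
Primary income: 21.7 - 24.8 = -3.1
Secondary income: -13.3 - 43.0 = -56.3
Current account = (-122.3) + 119.8 + (-3.1) + (-56.3) = -61.9
(Excluded from the current account — financial account: new loans extended by domestic banks to foreign borrowers 94.0, borrowing by resident firms from foreign banks 44.4, acquisition of a foreign subsidiary by a resident firm (outward FDI) 165.3; capital account: sale of embassy land to a foreign government 6.5.)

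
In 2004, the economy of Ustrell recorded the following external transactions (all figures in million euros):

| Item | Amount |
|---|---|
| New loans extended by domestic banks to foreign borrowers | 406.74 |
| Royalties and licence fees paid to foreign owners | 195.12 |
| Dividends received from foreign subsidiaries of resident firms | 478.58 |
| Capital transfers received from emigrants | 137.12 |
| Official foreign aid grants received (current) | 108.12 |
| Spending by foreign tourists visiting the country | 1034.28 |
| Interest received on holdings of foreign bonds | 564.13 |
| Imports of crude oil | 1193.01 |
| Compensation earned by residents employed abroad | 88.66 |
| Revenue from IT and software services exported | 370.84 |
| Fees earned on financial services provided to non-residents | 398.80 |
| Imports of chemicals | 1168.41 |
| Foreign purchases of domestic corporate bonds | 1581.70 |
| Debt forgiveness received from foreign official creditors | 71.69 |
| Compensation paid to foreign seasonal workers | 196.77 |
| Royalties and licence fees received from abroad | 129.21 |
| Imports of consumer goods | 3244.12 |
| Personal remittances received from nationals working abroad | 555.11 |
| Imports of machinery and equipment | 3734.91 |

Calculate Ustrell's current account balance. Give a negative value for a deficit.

-6004.61

Goods: -1193.01 - 3734.91 - 3244.12 - 1168.41 = -9340.45
Services: 398.80 + 1034.28 - 195.12 + 370.84 + 129.21 = 1738.01
Primary income: 564.13 + 478.58 + 88.66 - 196.77 = 934.60
Secondary income: 108.12 + 555.11 = 663.23
Current account = (-9340.45) + 1738.01 + 934.60 + 663.23 = -6004.61
(Excluded from the current account — financial account: new loans extended by domestic banks to foreign borrowers 406.74, foreign purchases of domestic corporate bonds 1581.70; capital account: capital transfers received from emigrants 137.12, debt forgiveness received from foreign official creditors 71.69.)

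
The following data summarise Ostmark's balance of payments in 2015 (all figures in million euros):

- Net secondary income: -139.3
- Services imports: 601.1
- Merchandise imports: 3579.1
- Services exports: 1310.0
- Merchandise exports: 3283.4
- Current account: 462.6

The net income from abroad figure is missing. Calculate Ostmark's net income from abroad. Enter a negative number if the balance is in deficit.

Current account = goods balance + services balance + net primary income + net secondary income
Sum of the known components = 273.9
Net income from abroad = CA - (known components) = 462.6 - 273.9 = 188.7

188.7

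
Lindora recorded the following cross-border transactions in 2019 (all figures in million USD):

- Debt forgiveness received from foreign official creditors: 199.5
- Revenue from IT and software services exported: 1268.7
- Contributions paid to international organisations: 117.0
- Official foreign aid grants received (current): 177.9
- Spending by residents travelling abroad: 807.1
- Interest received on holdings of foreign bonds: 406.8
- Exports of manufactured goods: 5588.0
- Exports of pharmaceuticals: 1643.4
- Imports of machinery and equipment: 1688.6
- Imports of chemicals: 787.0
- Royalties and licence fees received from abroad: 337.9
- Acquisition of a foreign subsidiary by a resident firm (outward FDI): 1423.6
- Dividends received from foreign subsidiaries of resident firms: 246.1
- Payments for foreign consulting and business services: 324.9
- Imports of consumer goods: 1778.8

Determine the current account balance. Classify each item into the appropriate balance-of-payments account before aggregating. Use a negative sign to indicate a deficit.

Goods: -1778.8 + 5588.0 + 1643.4 - 787.0 - 1688.6 = 2977.0
Services: 1268.7 - 807.1 - 324.9 + 337.9 = 474.6
Primary income: 246.1 + 406.8 = 652.9
Secondary income: -117.0 + 177.9 = 60.9
Current account = 2977.0 + 474.6 + 652.9 + 60.9 = 4165.4
(Excluded from the current account — capital account: debt forgiveness received from foreign official creditors 199.5; financial account: acquisition of a foreign subsidiary by a resident firm (outward FDI) 1423.6.)

4165.4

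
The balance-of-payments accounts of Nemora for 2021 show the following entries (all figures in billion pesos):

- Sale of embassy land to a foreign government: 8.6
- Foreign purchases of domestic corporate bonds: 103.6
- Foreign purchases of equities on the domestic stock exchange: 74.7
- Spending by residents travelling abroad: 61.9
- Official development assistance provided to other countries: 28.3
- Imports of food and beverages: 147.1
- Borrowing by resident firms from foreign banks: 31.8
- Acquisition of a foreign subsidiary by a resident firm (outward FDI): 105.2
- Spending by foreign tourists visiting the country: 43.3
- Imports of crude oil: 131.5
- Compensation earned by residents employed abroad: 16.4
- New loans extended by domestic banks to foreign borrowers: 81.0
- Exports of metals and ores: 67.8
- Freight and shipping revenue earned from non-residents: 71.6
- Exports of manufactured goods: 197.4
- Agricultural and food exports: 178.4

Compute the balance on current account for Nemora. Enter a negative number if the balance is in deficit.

206.1

Goods: -147.1 + 67.8 - 131.5 + 178.4 + 197.4 = 165.0
Services: 71.6 + 43.3 - 61.9 = 53.0
Primary income: 16.4
Secondary income: -28.3
Current account = 165.0 + 53.0 + 16.4 + (-28.3) = 206.1
(Excluded from the current account — capital account: sale of embassy land to a foreign government 8.6; financial account: foreign purchases of domestic corporate bonds 103.6, foreign purchases of equities on the domestic stock exchange 74.7, borrowing by resident firms from foreign banks 31.8, acquisition of a foreign subsidiary by a resident firm (outward FDI) 105.2, new loans extended by domestic banks to foreign borrowers 81.0.)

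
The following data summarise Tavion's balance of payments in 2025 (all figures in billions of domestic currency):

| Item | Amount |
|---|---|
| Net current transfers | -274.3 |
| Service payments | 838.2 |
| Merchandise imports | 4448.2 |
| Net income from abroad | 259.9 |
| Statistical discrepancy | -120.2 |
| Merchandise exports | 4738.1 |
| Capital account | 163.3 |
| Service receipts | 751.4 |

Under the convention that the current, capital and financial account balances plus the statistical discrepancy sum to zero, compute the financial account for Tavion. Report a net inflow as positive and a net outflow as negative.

Goods balance = 4738.1 - 4448.2 = 289.9
Services balance = 751.4 - 838.2 = -86.8
Trade balance (goods + services) = 289.9 + (-86.8) = 203.1
Net primary income = 259.9
Net secondary income = -274.3
Current account = 203.1 + 259.9 + (-274.3) = 188.7
Financial account = -(188.7 + 163.3 + (-120.2)) = -231.8

-231.8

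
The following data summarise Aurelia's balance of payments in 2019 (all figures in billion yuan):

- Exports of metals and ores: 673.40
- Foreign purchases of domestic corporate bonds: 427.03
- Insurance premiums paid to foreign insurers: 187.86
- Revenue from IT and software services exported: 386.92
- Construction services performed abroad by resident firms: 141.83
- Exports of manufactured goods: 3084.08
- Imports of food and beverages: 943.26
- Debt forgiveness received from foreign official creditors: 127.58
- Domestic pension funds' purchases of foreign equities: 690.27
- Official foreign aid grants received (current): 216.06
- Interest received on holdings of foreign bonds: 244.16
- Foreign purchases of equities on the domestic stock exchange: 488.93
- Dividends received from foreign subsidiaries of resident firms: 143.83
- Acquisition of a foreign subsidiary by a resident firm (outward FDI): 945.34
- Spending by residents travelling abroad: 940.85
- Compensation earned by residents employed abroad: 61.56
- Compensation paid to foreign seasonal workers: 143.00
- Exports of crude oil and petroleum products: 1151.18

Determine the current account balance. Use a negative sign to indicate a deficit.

Goods: 673.40 + 1151.18 - 943.26 + 3084.08 = 3965.40
Services: 386.92 + 141.83 - 187.86 - 940.85 = -599.96
Primary income: 143.83 + 61.56 - 143.00 + 244.16 = 306.55
Secondary income: 216.06
Current account = 3965.40 + (-599.96) + 306.55 + 216.06 = 3888.05
(Excluded from the current account — financial account: foreign purchases of domestic corporate bonds 427.03, domestic pension funds' purchases of foreign equities 690.27, foreign purchases of equities on the domestic stock exchange 488.93, acquisition of a foreign subsidiary by a resident firm (outward FDI) 945.34; capital account: debt forgiveness received from foreign official creditors 127.58.)

3888.05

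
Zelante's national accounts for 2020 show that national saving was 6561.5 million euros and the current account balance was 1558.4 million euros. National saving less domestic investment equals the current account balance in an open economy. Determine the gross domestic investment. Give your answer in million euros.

5003.1

I = S - CA = 6561.5 - 1558.4 = 5003.1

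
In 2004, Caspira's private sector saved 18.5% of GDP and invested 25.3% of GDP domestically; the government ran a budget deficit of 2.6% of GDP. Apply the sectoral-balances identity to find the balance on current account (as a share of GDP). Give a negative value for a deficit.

By the sectoral-balances identity, CA = (S_private - I) + (T - G).
Private balance = 18.5 - 25.3 = -6.8
Government balance (T - G) = -2.6
CA = -6.8 + (-2.6) = -9.4

-9.4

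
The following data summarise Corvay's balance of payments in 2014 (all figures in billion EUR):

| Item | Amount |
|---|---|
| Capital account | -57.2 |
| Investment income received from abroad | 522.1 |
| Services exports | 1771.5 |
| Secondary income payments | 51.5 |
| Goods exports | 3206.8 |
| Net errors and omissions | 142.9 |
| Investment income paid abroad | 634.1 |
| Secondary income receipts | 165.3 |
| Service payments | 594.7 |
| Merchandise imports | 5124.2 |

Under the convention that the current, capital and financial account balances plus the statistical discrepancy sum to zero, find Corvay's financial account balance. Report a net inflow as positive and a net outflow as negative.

Goods balance = 3206.8 - 5124.2 = -1917.4
Services balance = 1771.5 - 594.7 = 1176.8
Trade balance (goods + services) = -1917.4 + 1176.8 = -740.6
Net primary income = 522.1 - 634.1 = -112.0
Net secondary income = 165.3 - 51.5 = 113.8
Current account = -740.6 + (-112.0) + 113.8 = -738.8
Financial account = -(-738.8 + (-57.2) + 142.9) = 653.1

653.1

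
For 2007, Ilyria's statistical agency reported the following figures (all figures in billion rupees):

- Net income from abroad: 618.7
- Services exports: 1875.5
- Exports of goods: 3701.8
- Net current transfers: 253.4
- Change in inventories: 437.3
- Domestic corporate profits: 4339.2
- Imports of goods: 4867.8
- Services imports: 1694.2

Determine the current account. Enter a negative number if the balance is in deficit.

-112.6

Goods balance = 3701.8 - 4867.8 = -1166.0
Services balance = 1875.5 - 1694.2 = 181.3
Trade balance (goods + services) = -1166.0 + 181.3 = -984.7
Net primary income = 618.7
Net secondary income = 253.4
Current account = -984.7 + 618.7 + 253.4 = -112.6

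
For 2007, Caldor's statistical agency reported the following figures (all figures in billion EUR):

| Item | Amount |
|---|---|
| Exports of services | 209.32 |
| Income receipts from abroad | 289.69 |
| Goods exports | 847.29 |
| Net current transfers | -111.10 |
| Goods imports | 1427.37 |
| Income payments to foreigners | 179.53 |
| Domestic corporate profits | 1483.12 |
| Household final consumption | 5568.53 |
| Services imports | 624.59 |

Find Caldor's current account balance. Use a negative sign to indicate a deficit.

Goods balance = 847.29 - 1427.37 = -580.08
Services balance = 209.32 - 624.59 = -415.27
Trade balance (goods + services) = -580.08 + (-415.27) = -995.35
Net primary income = 289.69 - 179.53 = 110.16
Net secondary income = -111.10
Current account = -995.35 + 110.16 + (-111.10) = -996.29

-996.29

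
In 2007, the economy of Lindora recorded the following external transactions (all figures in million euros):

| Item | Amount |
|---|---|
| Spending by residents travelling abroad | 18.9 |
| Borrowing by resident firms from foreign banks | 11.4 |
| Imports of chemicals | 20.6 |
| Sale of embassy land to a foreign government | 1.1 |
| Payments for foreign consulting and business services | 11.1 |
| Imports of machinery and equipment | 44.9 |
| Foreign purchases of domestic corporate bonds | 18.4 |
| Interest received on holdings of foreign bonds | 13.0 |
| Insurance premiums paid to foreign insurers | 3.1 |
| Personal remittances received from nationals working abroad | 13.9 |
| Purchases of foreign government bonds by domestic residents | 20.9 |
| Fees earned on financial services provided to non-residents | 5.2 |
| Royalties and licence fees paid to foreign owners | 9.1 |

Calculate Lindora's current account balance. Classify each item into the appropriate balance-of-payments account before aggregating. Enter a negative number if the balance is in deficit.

-75.6

Goods: -44.9 - 20.6 = -65.5
Services: -18.9 - 3.1 - 11.1 + 5.2 - 9.1 = -37.0
Primary income: 13.0
Secondary income: 13.9
Current account = (-65.5) + (-37.0) + 13.0 + 13.9 = -75.6
(Excluded from the current account — financial account: borrowing by resident firms from foreign banks 11.4, foreign purchases of domestic corporate bonds 18.4, purchases of foreign government bonds by domestic residents 20.9; capital account: sale of embassy land to a foreign government 1.1.)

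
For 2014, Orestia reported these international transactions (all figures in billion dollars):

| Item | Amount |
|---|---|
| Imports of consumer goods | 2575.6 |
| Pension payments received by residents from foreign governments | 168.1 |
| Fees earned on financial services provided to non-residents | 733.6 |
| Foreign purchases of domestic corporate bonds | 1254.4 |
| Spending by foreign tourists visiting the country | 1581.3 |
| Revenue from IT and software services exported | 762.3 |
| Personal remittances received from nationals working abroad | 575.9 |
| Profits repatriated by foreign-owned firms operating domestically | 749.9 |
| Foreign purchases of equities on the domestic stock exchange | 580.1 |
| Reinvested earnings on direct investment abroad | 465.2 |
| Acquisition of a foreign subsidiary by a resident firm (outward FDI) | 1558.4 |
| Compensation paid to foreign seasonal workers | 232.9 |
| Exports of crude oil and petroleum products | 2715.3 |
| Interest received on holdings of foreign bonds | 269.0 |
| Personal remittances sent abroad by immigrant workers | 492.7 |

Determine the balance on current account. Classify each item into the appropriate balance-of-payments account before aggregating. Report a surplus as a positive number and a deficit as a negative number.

3219.6

Goods: -2575.6 + 2715.3 = 139.7
Services: 762.3 + 733.6 + 1581.3 = 3077.2
Primary income: -232.9 + 465.2 + 269.0 - 749.9 = -248.6
Secondary income: -492.7 + 168.1 + 575.9 = 251.3
Current account = 139.7 + 3077.2 + (-248.6) + 251.3 = 3219.6
(Excluded from the current account — financial account: foreign purchases of domestic corporate bonds 1254.4, foreign purchases of equities on the domestic stock exchange 580.1, acquisition of a foreign subsidiary by a resident firm (outward FDI) 1558.4.)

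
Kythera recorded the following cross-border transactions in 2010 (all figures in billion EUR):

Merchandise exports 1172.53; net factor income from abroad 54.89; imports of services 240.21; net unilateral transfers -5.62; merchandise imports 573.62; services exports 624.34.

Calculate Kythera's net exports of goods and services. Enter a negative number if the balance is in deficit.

983.04

Goods balance = 1172.53 - 573.62 = 598.91
Services balance = 624.34 - 240.21 = 384.13
Trade balance (goods + services) = 598.91 + 384.13 = 983.04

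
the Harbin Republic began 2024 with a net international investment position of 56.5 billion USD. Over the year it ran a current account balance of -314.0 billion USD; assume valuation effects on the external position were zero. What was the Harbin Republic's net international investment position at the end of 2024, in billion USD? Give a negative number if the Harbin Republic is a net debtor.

With no valuation effects, change in NIIP = current account = -314.0
End-of-year NIIP = 56.5 + (-314.0) = -257.5

-257.5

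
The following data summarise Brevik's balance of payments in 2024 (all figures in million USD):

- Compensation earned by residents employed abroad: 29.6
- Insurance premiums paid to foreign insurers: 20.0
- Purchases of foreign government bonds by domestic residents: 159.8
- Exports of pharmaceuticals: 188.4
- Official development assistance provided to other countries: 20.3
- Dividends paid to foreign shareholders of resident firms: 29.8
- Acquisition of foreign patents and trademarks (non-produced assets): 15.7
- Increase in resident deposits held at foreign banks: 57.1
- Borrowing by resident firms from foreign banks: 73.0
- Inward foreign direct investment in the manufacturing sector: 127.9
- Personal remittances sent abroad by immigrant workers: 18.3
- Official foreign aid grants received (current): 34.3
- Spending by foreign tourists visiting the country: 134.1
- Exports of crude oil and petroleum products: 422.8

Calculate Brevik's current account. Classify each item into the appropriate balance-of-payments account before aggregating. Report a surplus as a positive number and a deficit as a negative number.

Goods: 188.4 + 422.8 = 611.2
Services: -20.0 + 134.1 = 114.1
Primary income: -29.8 + 29.6 = -0.2
Secondary income: -18.3 - 20.3 + 34.3 = -4.3
Current account = 611.2 + 114.1 + (-0.2) + (-4.3) = 720.8
(Excluded from the current account — financial account: purchases of foreign government bonds by domestic residents 159.8, increase in resident deposits held at foreign banks 57.1, borrowing by resident firms from foreign banks 73.0, inward foreign direct investment in the manufacturing sector 127.9; capital account: acquisition of foreign patents and trademarks (non-produced assets) 15.7.)

720.8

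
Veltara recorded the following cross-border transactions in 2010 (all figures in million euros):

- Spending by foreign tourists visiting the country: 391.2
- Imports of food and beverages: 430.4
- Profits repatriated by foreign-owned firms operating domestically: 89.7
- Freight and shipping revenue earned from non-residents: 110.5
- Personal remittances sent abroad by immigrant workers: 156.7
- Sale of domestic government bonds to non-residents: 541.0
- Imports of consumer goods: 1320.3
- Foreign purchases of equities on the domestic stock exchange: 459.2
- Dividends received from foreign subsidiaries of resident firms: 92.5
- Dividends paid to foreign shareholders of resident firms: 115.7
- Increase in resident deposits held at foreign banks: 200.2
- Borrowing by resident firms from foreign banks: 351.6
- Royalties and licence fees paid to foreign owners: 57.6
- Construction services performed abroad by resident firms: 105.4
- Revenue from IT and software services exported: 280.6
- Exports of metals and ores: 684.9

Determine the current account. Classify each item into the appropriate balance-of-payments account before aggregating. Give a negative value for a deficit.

Goods: -430.4 - 1320.3 + 684.9 = -1065.8
Services: 391.2 + 280.6 - 57.6 + 110.5 + 105.4 = 830.1
Primary income: -89.7 + 92.5 - 115.7 = -112.9
Secondary income: -156.7
Current account = (-1065.8) + 830.1 + (-112.9) + (-156.7) = -505.3
(Excluded from the current account — financial account: sale of domestic government bonds to non-residents 541.0, foreign purchases of equities on the domestic stock exchange 459.2, increase in resident deposits held at foreign banks 200.2, borrowing by resident firms from foreign banks 351.6.)

-505.3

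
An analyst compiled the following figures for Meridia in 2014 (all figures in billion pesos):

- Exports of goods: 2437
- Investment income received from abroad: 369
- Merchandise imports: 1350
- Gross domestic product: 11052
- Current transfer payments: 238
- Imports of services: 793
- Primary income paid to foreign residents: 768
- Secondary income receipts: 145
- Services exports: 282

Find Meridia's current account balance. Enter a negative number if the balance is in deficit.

84

Goods balance = 2437 - 1350 = 1087
Services balance = 282 - 793 = -511
Trade balance (goods + services) = 1087 + (-511) = 576
Net primary income = 369 - 768 = -399
Net secondary income = 145 - 238 = -93
Current account = 576 + (-399) + (-93) = 84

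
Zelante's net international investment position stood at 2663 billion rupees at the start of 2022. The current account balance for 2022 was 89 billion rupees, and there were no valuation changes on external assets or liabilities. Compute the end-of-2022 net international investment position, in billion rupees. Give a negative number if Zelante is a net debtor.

With no valuation effects, change in NIIP = current account = 89
End-of-year NIIP = 2663 + 89 = 2752

2752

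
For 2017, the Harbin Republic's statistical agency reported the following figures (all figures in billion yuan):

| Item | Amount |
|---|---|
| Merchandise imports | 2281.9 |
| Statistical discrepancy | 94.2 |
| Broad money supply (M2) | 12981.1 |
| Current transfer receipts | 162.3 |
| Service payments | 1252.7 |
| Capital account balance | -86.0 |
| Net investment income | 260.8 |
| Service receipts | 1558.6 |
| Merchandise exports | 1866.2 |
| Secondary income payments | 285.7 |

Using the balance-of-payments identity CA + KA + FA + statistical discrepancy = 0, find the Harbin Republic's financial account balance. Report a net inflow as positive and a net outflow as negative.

-35.8

Goods balance = 1866.2 - 2281.9 = -415.7
Services balance = 1558.6 - 1252.7 = 305.9
Trade balance (goods + services) = -415.7 + 305.9 = -109.8
Net primary income = 260.8
Net secondary income = 162.3 - 285.7 = -123.4
Current account = -109.8 + 260.8 + (-123.4) = 27.6
Financial account = -(27.6 + (-86.0) + 94.2) = -35.8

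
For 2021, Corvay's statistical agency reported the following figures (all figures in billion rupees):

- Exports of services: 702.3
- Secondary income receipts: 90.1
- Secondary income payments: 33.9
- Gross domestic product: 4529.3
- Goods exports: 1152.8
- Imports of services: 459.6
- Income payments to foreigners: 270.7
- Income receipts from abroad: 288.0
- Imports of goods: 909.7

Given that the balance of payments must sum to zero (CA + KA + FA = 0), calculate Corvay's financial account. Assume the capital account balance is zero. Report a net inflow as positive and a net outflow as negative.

-559.3

Goods balance = 1152.8 - 909.7 = 243.1
Services balance = 702.3 - 459.6 = 242.7
Trade balance (goods + services) = 243.1 + 242.7 = 485.8
Net primary income = 288.0 - 270.7 = 17.3
Net secondary income = 90.1 - 33.9 = 56.2
Current account = 485.8 + 17.3 + 56.2 = 559.3
Financial account = -(559.3) = -559.3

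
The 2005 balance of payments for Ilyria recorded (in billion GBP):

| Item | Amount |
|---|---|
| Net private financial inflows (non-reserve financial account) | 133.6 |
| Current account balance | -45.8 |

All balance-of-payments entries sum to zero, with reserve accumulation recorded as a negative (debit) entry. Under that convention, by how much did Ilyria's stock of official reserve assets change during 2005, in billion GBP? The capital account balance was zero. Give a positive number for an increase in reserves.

Official reserve transactions balance = -((-45.8) + 133.6) = -87.8
An accumulation of reserves is recorded as a debit (negative entry), so the change in the stock of reserves is the negative of that balance.
Change in official reserves = -(-87.8) = 87.8

87.8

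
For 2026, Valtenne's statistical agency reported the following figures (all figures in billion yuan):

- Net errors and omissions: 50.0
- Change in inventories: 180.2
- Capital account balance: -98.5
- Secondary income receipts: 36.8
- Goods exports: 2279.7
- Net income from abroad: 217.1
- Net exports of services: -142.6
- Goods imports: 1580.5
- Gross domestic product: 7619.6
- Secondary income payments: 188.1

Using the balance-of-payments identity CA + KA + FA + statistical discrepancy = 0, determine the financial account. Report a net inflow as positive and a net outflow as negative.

Goods balance = 2279.7 - 1580.5 = 699.2
Services balance = -142.6
Trade balance (goods + services) = 699.2 + (-142.6) = 556.6
Net primary income = 217.1
Net secondary income = 36.8 - 188.1 = -151.3
Current account = 556.6 + 217.1 + (-151.3) = 622.4
Financial account = -(622.4 + (-98.5) + 50.0) = -573.9

-573.9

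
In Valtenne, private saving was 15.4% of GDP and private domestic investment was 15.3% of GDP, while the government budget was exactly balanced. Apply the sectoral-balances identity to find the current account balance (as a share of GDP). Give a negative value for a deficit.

By the sectoral-balances identity, CA = (S_private - I) + (T - G).
Private balance = 15.4 - 15.3 = 0.1
Government balance (T - G) = 0
CA = 0.1 + 0.0 = 0.1

0.1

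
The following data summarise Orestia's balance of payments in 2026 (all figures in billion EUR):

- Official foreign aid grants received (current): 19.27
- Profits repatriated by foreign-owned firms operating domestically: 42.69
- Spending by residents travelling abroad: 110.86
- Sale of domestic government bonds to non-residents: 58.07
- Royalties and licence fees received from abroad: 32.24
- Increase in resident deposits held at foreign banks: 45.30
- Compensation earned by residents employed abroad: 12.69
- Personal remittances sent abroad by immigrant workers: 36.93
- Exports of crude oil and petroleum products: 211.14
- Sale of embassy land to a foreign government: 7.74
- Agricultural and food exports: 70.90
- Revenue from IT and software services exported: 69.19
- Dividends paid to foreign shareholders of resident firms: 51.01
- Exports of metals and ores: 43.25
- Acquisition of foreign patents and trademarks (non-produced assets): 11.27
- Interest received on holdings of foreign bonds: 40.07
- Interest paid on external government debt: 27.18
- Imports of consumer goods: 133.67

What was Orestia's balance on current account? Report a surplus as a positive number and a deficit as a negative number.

96.41

Goods: 70.90 + 211.14 + 43.25 - 133.67 = 191.62
Services: 32.24 - 110.86 + 69.19 = -9.43
Primary income: -51.01 - 42.69 - 27.18 + 12.69 + 40.07 = -68.12
Secondary income: 19.27 - 36.93 = -17.66
Current account = 191.62 + (-9.43) + (-68.12) + (-17.66) = 96.41
(Excluded from the current account — financial account: sale of domestic government bonds to non-residents 58.07, increase in resident deposits held at foreign banks 45.30; capital account: sale of embassy land to a foreign government 7.74, acquisition of foreign patents and trademarks (non-produced assets) 11.27.)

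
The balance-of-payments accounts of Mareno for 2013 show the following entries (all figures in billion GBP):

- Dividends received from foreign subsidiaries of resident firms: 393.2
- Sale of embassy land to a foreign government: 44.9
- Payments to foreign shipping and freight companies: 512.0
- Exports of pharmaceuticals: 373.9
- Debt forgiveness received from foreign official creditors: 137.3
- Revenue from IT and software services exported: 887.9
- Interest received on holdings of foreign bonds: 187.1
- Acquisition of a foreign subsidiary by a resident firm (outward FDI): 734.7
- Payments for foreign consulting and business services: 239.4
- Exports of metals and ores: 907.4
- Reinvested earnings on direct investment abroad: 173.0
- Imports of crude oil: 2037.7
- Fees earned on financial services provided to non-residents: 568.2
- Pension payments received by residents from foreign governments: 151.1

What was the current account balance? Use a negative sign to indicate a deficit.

Goods: 373.9 - 2037.7 + 907.4 = -756.4
Services: -512.0 + 887.9 - 239.4 + 568.2 = 704.7
Primary income: 187.1 + 173.0 + 393.2 = 753.3
Secondary income: 151.1
Current account = (-756.4) + 704.7 + 753.3 + 151.1 = 852.7
(Excluded from the current account — capital account: sale of embassy land to a foreign government 44.9, debt forgiveness received from foreign official creditors 137.3; financial account: acquisition of a foreign subsidiary by a resident firm (outward FDI) 734.7.)

852.7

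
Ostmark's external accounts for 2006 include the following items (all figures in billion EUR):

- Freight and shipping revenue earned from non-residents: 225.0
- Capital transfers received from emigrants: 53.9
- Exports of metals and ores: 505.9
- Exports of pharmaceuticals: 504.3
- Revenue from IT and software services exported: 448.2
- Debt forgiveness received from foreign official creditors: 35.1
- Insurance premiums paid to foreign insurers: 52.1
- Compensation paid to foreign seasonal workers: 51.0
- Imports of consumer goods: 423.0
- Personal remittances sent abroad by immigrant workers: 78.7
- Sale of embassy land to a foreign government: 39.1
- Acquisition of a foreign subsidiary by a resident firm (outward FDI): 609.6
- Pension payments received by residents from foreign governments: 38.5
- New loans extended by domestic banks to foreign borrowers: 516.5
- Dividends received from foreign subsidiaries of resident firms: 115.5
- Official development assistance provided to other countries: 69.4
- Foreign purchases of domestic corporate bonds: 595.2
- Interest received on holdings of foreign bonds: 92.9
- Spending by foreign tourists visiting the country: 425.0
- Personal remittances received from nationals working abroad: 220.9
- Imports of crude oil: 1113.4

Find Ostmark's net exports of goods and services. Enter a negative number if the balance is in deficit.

Goods: 504.3 - 1113.4 + 505.9 - 423.0 = -526.2
Services: 425.0 + 225.0 - 52.1 + 448.2 = 1046.1
Trade balance = -526.2 + 1046.1 = 519.9
(Excluded from the trade balance — capital account: capital transfers received from emigrants 53.9, debt forgiveness received from foreign official creditors 35.1, sale of embassy land to a foreign government 39.1; primary income: compensation paid to foreign seasonal workers 51.0, dividends received from foreign subsidiaries of resident firms 115.5, interest received on holdings of foreign bonds 92.9; secondary income: personal remittances sent abroad by immigrant workers 78.7, pension payments received by residents from foreign governments 38.5, official development assistance provided to other countries 69.4, personal remittances received from nationals working abroad 220.9; financial account: acquisition of a foreign subsidiary by a resident firm (outward FDI) 609.6, new loans extended by domestic banks to foreign borrowers 516.5, foreign purchases of domestic corporate bonds 595.2.)

519.9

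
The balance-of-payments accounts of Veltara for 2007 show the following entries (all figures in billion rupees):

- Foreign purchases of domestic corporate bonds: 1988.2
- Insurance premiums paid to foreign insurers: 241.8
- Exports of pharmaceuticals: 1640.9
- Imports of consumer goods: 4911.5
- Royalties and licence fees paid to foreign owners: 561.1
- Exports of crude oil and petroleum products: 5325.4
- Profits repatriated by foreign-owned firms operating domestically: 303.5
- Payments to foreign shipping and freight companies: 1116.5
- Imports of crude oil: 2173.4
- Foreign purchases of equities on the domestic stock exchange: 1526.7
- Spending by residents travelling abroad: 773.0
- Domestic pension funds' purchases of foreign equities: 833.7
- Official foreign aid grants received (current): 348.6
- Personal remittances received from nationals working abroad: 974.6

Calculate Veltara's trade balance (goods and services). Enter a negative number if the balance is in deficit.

-2811.0

Goods: 5325.4 - 2173.4 + 1640.9 - 4911.5 = -118.6
Services: -561.1 - 773.0 - 1116.5 - 241.8 = -2692.4
Trade balance = -118.6 + (-2692.4) = -2811.0
(Excluded from the trade balance — financial account: foreign purchases of domestic corporate bonds 1988.2, foreign purchases of equities on the domestic stock exchange 1526.7, domestic pension funds' purchases of foreign equities 833.7; primary income: profits repatriated by foreign-owned firms operating domestically 303.5; secondary income: official foreign aid grants received (current) 348.6, personal remittances received from nationals working abroad 974.6.)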